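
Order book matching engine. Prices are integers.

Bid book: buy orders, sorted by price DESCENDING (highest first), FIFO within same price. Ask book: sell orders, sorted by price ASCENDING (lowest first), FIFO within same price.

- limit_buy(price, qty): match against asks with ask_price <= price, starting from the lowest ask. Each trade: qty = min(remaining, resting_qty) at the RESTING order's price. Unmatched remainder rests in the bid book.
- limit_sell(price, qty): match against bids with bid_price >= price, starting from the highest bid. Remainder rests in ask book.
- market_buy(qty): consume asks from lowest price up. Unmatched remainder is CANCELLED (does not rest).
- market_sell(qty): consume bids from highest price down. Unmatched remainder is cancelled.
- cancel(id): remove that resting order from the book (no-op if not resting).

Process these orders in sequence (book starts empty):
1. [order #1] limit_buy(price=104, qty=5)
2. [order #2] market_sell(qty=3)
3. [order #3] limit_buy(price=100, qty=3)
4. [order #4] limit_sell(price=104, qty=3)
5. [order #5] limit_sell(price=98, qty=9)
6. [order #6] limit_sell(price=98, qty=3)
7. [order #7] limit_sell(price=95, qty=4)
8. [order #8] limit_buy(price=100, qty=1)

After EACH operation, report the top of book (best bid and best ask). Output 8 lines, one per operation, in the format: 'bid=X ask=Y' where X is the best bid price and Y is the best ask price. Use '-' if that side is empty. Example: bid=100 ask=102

Answer: bid=104 ask=-
bid=104 ask=-
bid=104 ask=-
bid=100 ask=104
bid=- ask=98
bid=- ask=98
bid=- ask=95
bid=- ask=95

Derivation:
After op 1 [order #1] limit_buy(price=104, qty=5): fills=none; bids=[#1:5@104] asks=[-]
After op 2 [order #2] market_sell(qty=3): fills=#1x#2:3@104; bids=[#1:2@104] asks=[-]
After op 3 [order #3] limit_buy(price=100, qty=3): fills=none; bids=[#1:2@104 #3:3@100] asks=[-]
After op 4 [order #4] limit_sell(price=104, qty=3): fills=#1x#4:2@104; bids=[#3:3@100] asks=[#4:1@104]
After op 5 [order #5] limit_sell(price=98, qty=9): fills=#3x#5:3@100; bids=[-] asks=[#5:6@98 #4:1@104]
After op 6 [order #6] limit_sell(price=98, qty=3): fills=none; bids=[-] asks=[#5:6@98 #6:3@98 #4:1@104]
After op 7 [order #7] limit_sell(price=95, qty=4): fills=none; bids=[-] asks=[#7:4@95 #5:6@98 #6:3@98 #4:1@104]
After op 8 [order #8] limit_buy(price=100, qty=1): fills=#8x#7:1@95; bids=[-] asks=[#7:3@95 #5:6@98 #6:3@98 #4:1@104]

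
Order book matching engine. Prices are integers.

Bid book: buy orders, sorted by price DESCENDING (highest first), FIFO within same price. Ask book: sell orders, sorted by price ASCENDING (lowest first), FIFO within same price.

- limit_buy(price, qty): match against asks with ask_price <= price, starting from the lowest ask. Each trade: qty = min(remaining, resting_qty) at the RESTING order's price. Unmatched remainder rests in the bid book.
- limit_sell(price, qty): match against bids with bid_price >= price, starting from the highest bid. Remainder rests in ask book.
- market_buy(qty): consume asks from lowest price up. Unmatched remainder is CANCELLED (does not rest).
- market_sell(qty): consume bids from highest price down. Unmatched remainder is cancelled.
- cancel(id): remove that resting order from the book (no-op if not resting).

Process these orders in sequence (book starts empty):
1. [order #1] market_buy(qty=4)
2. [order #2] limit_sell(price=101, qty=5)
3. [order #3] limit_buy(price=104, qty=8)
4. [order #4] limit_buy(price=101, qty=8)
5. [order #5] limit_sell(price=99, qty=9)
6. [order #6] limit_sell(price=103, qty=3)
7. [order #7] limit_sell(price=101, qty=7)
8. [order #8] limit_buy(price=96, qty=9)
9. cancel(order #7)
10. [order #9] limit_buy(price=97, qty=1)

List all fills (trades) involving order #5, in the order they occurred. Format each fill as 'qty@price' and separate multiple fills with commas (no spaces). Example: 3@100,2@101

After op 1 [order #1] market_buy(qty=4): fills=none; bids=[-] asks=[-]
After op 2 [order #2] limit_sell(price=101, qty=5): fills=none; bids=[-] asks=[#2:5@101]
After op 3 [order #3] limit_buy(price=104, qty=8): fills=#3x#2:5@101; bids=[#3:3@104] asks=[-]
After op 4 [order #4] limit_buy(price=101, qty=8): fills=none; bids=[#3:3@104 #4:8@101] asks=[-]
After op 5 [order #5] limit_sell(price=99, qty=9): fills=#3x#5:3@104 #4x#5:6@101; bids=[#4:2@101] asks=[-]
After op 6 [order #6] limit_sell(price=103, qty=3): fills=none; bids=[#4:2@101] asks=[#6:3@103]
After op 7 [order #7] limit_sell(price=101, qty=7): fills=#4x#7:2@101; bids=[-] asks=[#7:5@101 #6:3@103]
After op 8 [order #8] limit_buy(price=96, qty=9): fills=none; bids=[#8:9@96] asks=[#7:5@101 #6:3@103]
After op 9 cancel(order #7): fills=none; bids=[#8:9@96] asks=[#6:3@103]
After op 10 [order #9] limit_buy(price=97, qty=1): fills=none; bids=[#9:1@97 #8:9@96] asks=[#6:3@103]

Answer: 3@104,6@101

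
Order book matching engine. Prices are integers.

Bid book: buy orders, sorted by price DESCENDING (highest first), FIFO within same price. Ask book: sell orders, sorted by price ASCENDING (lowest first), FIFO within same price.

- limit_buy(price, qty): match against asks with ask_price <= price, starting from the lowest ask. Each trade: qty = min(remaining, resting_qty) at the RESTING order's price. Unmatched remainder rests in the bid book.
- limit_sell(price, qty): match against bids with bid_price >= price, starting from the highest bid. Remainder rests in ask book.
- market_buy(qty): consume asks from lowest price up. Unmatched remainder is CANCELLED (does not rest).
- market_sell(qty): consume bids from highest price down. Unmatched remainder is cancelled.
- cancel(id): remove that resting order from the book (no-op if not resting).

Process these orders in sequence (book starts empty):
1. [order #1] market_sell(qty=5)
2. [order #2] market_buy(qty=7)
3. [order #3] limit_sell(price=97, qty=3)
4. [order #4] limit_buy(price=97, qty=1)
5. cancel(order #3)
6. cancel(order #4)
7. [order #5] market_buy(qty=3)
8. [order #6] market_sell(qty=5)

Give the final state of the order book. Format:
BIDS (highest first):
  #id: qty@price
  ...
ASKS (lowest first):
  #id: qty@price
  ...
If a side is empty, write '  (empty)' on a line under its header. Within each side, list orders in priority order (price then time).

After op 1 [order #1] market_sell(qty=5): fills=none; bids=[-] asks=[-]
After op 2 [order #2] market_buy(qty=7): fills=none; bids=[-] asks=[-]
After op 3 [order #3] limit_sell(price=97, qty=3): fills=none; bids=[-] asks=[#3:3@97]
After op 4 [order #4] limit_buy(price=97, qty=1): fills=#4x#3:1@97; bids=[-] asks=[#3:2@97]
After op 5 cancel(order #3): fills=none; bids=[-] asks=[-]
After op 6 cancel(order #4): fills=none; bids=[-] asks=[-]
After op 7 [order #5] market_buy(qty=3): fills=none; bids=[-] asks=[-]
After op 8 [order #6] market_sell(qty=5): fills=none; bids=[-] asks=[-]

Answer: BIDS (highest first):
  (empty)
ASKS (lowest first):
  (empty)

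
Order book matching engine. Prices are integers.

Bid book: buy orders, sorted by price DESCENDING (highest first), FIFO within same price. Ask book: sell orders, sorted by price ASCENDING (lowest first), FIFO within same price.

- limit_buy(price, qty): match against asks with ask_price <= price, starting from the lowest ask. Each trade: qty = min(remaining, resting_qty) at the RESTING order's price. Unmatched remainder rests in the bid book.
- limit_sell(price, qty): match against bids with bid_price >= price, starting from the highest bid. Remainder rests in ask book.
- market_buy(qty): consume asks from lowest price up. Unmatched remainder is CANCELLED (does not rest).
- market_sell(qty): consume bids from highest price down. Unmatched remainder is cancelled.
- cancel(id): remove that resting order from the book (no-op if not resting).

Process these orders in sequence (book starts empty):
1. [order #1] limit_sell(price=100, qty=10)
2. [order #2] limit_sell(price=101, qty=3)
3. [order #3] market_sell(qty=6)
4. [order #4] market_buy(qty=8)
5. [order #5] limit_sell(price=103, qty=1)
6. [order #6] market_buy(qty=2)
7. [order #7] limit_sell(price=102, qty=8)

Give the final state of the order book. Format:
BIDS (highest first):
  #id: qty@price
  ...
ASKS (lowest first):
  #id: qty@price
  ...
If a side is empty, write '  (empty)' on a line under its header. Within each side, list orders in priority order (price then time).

After op 1 [order #1] limit_sell(price=100, qty=10): fills=none; bids=[-] asks=[#1:10@100]
After op 2 [order #2] limit_sell(price=101, qty=3): fills=none; bids=[-] asks=[#1:10@100 #2:3@101]
After op 3 [order #3] market_sell(qty=6): fills=none; bids=[-] asks=[#1:10@100 #2:3@101]
After op 4 [order #4] market_buy(qty=8): fills=#4x#1:8@100; bids=[-] asks=[#1:2@100 #2:3@101]
After op 5 [order #5] limit_sell(price=103, qty=1): fills=none; bids=[-] asks=[#1:2@100 #2:3@101 #5:1@103]
After op 6 [order #6] market_buy(qty=2): fills=#6x#1:2@100; bids=[-] asks=[#2:3@101 #5:1@103]
After op 7 [order #7] limit_sell(price=102, qty=8): fills=none; bids=[-] asks=[#2:3@101 #7:8@102 #5:1@103]

Answer: BIDS (highest first):
  (empty)
ASKS (lowest first):
  #2: 3@101
  #7: 8@102
  #5: 1@103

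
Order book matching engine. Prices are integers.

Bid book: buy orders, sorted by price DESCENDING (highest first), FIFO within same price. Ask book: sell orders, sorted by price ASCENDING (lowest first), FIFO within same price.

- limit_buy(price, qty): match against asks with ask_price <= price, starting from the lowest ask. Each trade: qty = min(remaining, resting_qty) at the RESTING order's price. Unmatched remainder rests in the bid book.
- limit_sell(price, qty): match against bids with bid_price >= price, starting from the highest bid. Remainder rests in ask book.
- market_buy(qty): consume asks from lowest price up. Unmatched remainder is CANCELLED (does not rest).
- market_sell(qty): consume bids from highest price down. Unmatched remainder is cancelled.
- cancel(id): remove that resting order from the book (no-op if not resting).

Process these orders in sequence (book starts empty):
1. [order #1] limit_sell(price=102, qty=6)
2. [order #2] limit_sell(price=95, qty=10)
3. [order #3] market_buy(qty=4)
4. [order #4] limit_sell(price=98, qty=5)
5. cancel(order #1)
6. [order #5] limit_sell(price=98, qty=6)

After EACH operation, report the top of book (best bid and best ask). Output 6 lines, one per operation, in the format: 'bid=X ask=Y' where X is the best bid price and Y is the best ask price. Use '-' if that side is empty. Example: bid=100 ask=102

Answer: bid=- ask=102
bid=- ask=95
bid=- ask=95
bid=- ask=95
bid=- ask=95
bid=- ask=95

Derivation:
After op 1 [order #1] limit_sell(price=102, qty=6): fills=none; bids=[-] asks=[#1:6@102]
After op 2 [order #2] limit_sell(price=95, qty=10): fills=none; bids=[-] asks=[#2:10@95 #1:6@102]
After op 3 [order #3] market_buy(qty=4): fills=#3x#2:4@95; bids=[-] asks=[#2:6@95 #1:6@102]
After op 4 [order #4] limit_sell(price=98, qty=5): fills=none; bids=[-] asks=[#2:6@95 #4:5@98 #1:6@102]
After op 5 cancel(order #1): fills=none; bids=[-] asks=[#2:6@95 #4:5@98]
After op 6 [order #5] limit_sell(price=98, qty=6): fills=none; bids=[-] asks=[#2:6@95 #4:5@98 #5:6@98]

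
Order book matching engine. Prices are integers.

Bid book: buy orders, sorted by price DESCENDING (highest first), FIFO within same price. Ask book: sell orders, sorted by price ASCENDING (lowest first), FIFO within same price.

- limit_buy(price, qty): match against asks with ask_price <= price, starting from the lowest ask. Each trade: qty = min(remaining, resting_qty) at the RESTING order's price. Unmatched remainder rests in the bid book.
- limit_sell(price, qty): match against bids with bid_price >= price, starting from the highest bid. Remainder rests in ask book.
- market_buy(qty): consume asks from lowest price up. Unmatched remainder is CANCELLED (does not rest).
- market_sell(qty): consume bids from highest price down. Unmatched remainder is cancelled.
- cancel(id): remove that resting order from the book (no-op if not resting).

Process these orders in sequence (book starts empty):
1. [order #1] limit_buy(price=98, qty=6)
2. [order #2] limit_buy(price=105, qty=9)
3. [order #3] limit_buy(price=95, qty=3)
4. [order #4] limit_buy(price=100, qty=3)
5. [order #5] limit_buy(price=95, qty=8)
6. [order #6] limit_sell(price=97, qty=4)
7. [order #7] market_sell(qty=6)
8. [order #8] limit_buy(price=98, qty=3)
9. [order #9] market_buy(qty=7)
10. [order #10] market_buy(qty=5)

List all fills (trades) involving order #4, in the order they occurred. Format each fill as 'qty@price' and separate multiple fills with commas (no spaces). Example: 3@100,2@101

Answer: 1@100

Derivation:
After op 1 [order #1] limit_buy(price=98, qty=6): fills=none; bids=[#1:6@98] asks=[-]
After op 2 [order #2] limit_buy(price=105, qty=9): fills=none; bids=[#2:9@105 #1:6@98] asks=[-]
After op 3 [order #3] limit_buy(price=95, qty=3): fills=none; bids=[#2:9@105 #1:6@98 #3:3@95] asks=[-]
After op 4 [order #4] limit_buy(price=100, qty=3): fills=none; bids=[#2:9@105 #4:3@100 #1:6@98 #3:3@95] asks=[-]
After op 5 [order #5] limit_buy(price=95, qty=8): fills=none; bids=[#2:9@105 #4:3@100 #1:6@98 #3:3@95 #5:8@95] asks=[-]
After op 6 [order #6] limit_sell(price=97, qty=4): fills=#2x#6:4@105; bids=[#2:5@105 #4:3@100 #1:6@98 #3:3@95 #5:8@95] asks=[-]
After op 7 [order #7] market_sell(qty=6): fills=#2x#7:5@105 #4x#7:1@100; bids=[#4:2@100 #1:6@98 #3:3@95 #5:8@95] asks=[-]
After op 8 [order #8] limit_buy(price=98, qty=3): fills=none; bids=[#4:2@100 #1:6@98 #8:3@98 #3:3@95 #5:8@95] asks=[-]
After op 9 [order #9] market_buy(qty=7): fills=none; bids=[#4:2@100 #1:6@98 #8:3@98 #3:3@95 #5:8@95] asks=[-]
After op 10 [order #10] market_buy(qty=5): fills=none; bids=[#4:2@100 #1:6@98 #8:3@98 #3:3@95 #5:8@95] asks=[-]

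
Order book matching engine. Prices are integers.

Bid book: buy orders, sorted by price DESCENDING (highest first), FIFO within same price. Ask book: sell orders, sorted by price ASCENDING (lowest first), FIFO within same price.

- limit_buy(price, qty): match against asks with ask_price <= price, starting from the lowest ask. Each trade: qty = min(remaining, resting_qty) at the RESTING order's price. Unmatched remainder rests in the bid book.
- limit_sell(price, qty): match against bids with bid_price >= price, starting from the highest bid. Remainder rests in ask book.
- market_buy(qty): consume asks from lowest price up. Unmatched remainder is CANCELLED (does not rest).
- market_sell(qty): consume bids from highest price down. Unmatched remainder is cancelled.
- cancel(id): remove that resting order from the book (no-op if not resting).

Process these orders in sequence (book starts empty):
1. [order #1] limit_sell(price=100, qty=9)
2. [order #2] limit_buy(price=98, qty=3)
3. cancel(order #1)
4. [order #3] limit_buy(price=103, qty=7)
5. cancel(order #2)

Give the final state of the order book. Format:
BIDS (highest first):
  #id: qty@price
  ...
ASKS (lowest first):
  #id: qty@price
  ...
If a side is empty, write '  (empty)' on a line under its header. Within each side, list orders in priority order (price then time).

Answer: BIDS (highest first):
  #3: 7@103
ASKS (lowest first):
  (empty)

Derivation:
After op 1 [order #1] limit_sell(price=100, qty=9): fills=none; bids=[-] asks=[#1:9@100]
After op 2 [order #2] limit_buy(price=98, qty=3): fills=none; bids=[#2:3@98] asks=[#1:9@100]
After op 3 cancel(order #1): fills=none; bids=[#2:3@98] asks=[-]
After op 4 [order #3] limit_buy(price=103, qty=7): fills=none; bids=[#3:7@103 #2:3@98] asks=[-]
After op 5 cancel(order #2): fills=none; bids=[#3:7@103] asks=[-]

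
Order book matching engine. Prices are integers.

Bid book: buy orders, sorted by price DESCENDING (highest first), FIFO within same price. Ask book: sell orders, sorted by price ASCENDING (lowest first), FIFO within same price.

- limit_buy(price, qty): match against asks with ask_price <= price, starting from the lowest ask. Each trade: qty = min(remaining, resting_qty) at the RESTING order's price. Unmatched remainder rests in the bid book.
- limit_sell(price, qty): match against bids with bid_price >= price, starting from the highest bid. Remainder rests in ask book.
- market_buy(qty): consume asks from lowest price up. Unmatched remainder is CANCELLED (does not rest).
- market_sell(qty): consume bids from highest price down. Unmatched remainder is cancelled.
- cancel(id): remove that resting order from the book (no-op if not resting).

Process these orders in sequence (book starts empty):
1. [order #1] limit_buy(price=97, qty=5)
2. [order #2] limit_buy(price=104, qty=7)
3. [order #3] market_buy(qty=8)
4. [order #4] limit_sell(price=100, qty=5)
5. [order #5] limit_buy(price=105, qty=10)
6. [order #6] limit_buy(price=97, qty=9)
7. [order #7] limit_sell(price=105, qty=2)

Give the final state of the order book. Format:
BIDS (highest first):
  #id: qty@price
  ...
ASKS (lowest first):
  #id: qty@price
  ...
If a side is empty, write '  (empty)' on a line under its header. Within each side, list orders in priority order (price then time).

Answer: BIDS (highest first):
  #5: 8@105
  #2: 2@104
  #1: 5@97
  #6: 9@97
ASKS (lowest first):
  (empty)

Derivation:
After op 1 [order #1] limit_buy(price=97, qty=5): fills=none; bids=[#1:5@97] asks=[-]
After op 2 [order #2] limit_buy(price=104, qty=7): fills=none; bids=[#2:7@104 #1:5@97] asks=[-]
After op 3 [order #3] market_buy(qty=8): fills=none; bids=[#2:7@104 #1:5@97] asks=[-]
After op 4 [order #4] limit_sell(price=100, qty=5): fills=#2x#4:5@104; bids=[#2:2@104 #1:5@97] asks=[-]
After op 5 [order #5] limit_buy(price=105, qty=10): fills=none; bids=[#5:10@105 #2:2@104 #1:5@97] asks=[-]
After op 6 [order #6] limit_buy(price=97, qty=9): fills=none; bids=[#5:10@105 #2:2@104 #1:5@97 #6:9@97] asks=[-]
After op 7 [order #7] limit_sell(price=105, qty=2): fills=#5x#7:2@105; bids=[#5:8@105 #2:2@104 #1:5@97 #6:9@97] asks=[-]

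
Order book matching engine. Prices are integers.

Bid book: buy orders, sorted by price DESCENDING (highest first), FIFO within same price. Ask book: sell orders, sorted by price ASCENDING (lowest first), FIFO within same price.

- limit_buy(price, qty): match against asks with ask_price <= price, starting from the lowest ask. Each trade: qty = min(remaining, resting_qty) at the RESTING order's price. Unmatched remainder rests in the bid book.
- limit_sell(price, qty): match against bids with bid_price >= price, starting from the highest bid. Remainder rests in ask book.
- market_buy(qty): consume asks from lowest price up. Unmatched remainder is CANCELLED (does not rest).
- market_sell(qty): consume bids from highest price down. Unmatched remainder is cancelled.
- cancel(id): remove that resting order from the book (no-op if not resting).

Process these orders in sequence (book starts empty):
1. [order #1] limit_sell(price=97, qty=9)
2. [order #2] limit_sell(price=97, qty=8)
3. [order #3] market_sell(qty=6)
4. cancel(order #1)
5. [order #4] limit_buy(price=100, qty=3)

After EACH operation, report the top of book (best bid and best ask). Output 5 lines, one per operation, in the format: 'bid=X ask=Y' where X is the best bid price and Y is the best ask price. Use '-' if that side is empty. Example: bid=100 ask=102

Answer: bid=- ask=97
bid=- ask=97
bid=- ask=97
bid=- ask=97
bid=- ask=97

Derivation:
After op 1 [order #1] limit_sell(price=97, qty=9): fills=none; bids=[-] asks=[#1:9@97]
After op 2 [order #2] limit_sell(price=97, qty=8): fills=none; bids=[-] asks=[#1:9@97 #2:8@97]
After op 3 [order #3] market_sell(qty=6): fills=none; bids=[-] asks=[#1:9@97 #2:8@97]
After op 4 cancel(order #1): fills=none; bids=[-] asks=[#2:8@97]
After op 5 [order #4] limit_buy(price=100, qty=3): fills=#4x#2:3@97; bids=[-] asks=[#2:5@97]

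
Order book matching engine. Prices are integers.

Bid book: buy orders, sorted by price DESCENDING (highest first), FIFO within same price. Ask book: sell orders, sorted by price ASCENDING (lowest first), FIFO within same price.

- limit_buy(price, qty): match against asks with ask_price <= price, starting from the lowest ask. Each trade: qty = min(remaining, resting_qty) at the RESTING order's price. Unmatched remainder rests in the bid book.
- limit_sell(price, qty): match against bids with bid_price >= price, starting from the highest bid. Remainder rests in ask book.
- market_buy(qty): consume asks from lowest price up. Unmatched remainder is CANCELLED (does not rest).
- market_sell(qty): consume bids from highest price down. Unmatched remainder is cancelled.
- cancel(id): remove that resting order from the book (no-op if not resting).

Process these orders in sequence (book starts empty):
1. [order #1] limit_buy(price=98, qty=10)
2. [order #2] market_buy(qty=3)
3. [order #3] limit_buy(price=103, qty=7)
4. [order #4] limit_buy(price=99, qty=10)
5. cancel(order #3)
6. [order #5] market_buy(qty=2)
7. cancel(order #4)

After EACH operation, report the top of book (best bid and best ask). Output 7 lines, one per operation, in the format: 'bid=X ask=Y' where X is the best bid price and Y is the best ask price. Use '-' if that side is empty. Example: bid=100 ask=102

After op 1 [order #1] limit_buy(price=98, qty=10): fills=none; bids=[#1:10@98] asks=[-]
After op 2 [order #2] market_buy(qty=3): fills=none; bids=[#1:10@98] asks=[-]
After op 3 [order #3] limit_buy(price=103, qty=7): fills=none; bids=[#3:7@103 #1:10@98] asks=[-]
After op 4 [order #4] limit_buy(price=99, qty=10): fills=none; bids=[#3:7@103 #4:10@99 #1:10@98] asks=[-]
After op 5 cancel(order #3): fills=none; bids=[#4:10@99 #1:10@98] asks=[-]
After op 6 [order #5] market_buy(qty=2): fills=none; bids=[#4:10@99 #1:10@98] asks=[-]
After op 7 cancel(order #4): fills=none; bids=[#1:10@98] asks=[-]

Answer: bid=98 ask=-
bid=98 ask=-
bid=103 ask=-
bid=103 ask=-
bid=99 ask=-
bid=99 ask=-
bid=98 ask=-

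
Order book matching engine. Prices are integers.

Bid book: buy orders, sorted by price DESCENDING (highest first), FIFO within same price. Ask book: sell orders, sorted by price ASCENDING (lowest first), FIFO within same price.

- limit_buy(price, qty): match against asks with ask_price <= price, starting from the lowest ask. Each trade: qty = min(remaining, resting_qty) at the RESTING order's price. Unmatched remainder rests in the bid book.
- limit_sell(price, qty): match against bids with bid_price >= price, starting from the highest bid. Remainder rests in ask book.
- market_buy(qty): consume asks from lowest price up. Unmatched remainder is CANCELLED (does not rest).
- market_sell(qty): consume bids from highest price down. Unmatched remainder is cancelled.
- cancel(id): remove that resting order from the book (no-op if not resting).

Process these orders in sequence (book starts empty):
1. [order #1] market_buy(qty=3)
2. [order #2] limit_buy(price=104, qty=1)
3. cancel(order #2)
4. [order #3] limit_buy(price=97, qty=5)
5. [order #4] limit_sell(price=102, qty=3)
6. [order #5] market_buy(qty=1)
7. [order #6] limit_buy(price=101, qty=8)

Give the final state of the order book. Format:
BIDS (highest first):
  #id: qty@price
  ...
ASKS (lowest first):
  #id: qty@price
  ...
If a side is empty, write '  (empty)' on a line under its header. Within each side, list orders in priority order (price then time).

Answer: BIDS (highest first):
  #6: 8@101
  #3: 5@97
ASKS (lowest first):
  #4: 2@102

Derivation:
After op 1 [order #1] market_buy(qty=3): fills=none; bids=[-] asks=[-]
After op 2 [order #2] limit_buy(price=104, qty=1): fills=none; bids=[#2:1@104] asks=[-]
After op 3 cancel(order #2): fills=none; bids=[-] asks=[-]
After op 4 [order #3] limit_buy(price=97, qty=5): fills=none; bids=[#3:5@97] asks=[-]
After op 5 [order #4] limit_sell(price=102, qty=3): fills=none; bids=[#3:5@97] asks=[#4:3@102]
After op 6 [order #5] market_buy(qty=1): fills=#5x#4:1@102; bids=[#3:5@97] asks=[#4:2@102]
After op 7 [order #6] limit_buy(price=101, qty=8): fills=none; bids=[#6:8@101 #3:5@97] asks=[#4:2@102]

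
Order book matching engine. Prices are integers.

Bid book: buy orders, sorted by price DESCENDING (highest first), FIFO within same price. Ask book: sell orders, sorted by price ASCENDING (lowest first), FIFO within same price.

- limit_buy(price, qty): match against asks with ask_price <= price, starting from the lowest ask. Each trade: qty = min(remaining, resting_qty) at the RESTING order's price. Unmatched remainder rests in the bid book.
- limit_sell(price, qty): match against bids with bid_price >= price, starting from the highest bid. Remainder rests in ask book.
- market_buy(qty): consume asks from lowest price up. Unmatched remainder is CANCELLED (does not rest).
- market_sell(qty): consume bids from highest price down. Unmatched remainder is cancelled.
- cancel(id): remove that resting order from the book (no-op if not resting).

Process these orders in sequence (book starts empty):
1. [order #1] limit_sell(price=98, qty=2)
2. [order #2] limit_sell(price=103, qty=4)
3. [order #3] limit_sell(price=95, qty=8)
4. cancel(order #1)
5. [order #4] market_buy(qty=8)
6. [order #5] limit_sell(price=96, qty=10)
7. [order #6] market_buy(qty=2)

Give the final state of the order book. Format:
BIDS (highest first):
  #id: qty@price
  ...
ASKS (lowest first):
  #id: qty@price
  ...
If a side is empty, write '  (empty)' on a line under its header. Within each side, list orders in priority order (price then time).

Answer: BIDS (highest first):
  (empty)
ASKS (lowest first):
  #5: 8@96
  #2: 4@103

Derivation:
After op 1 [order #1] limit_sell(price=98, qty=2): fills=none; bids=[-] asks=[#1:2@98]
After op 2 [order #2] limit_sell(price=103, qty=4): fills=none; bids=[-] asks=[#1:2@98 #2:4@103]
After op 3 [order #3] limit_sell(price=95, qty=8): fills=none; bids=[-] asks=[#3:8@95 #1:2@98 #2:4@103]
After op 4 cancel(order #1): fills=none; bids=[-] asks=[#3:8@95 #2:4@103]
After op 5 [order #4] market_buy(qty=8): fills=#4x#3:8@95; bids=[-] asks=[#2:4@103]
After op 6 [order #5] limit_sell(price=96, qty=10): fills=none; bids=[-] asks=[#5:10@96 #2:4@103]
After op 7 [order #6] market_buy(qty=2): fills=#6x#5:2@96; bids=[-] asks=[#5:8@96 #2:4@103]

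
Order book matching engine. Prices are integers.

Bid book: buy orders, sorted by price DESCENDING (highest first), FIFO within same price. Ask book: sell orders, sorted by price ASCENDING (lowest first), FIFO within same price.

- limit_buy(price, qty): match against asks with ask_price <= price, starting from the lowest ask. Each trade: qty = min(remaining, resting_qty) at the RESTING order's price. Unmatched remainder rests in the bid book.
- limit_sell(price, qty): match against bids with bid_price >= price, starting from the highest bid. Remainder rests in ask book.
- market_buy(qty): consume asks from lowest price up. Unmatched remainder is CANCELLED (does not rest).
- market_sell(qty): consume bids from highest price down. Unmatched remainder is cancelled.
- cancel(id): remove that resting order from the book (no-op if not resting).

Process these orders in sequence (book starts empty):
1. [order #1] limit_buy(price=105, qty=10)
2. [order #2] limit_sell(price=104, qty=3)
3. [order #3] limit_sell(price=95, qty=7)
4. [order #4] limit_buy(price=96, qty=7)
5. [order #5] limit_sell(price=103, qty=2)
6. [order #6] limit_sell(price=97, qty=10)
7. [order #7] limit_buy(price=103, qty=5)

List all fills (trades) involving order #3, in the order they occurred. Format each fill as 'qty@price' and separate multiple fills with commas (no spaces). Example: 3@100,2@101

After op 1 [order #1] limit_buy(price=105, qty=10): fills=none; bids=[#1:10@105] asks=[-]
After op 2 [order #2] limit_sell(price=104, qty=3): fills=#1x#2:3@105; bids=[#1:7@105] asks=[-]
After op 3 [order #3] limit_sell(price=95, qty=7): fills=#1x#3:7@105; bids=[-] asks=[-]
After op 4 [order #4] limit_buy(price=96, qty=7): fills=none; bids=[#4:7@96] asks=[-]
After op 5 [order #5] limit_sell(price=103, qty=2): fills=none; bids=[#4:7@96] asks=[#5:2@103]
After op 6 [order #6] limit_sell(price=97, qty=10): fills=none; bids=[#4:7@96] asks=[#6:10@97 #5:2@103]
After op 7 [order #7] limit_buy(price=103, qty=5): fills=#7x#6:5@97; bids=[#4:7@96] asks=[#6:5@97 #5:2@103]

Answer: 7@105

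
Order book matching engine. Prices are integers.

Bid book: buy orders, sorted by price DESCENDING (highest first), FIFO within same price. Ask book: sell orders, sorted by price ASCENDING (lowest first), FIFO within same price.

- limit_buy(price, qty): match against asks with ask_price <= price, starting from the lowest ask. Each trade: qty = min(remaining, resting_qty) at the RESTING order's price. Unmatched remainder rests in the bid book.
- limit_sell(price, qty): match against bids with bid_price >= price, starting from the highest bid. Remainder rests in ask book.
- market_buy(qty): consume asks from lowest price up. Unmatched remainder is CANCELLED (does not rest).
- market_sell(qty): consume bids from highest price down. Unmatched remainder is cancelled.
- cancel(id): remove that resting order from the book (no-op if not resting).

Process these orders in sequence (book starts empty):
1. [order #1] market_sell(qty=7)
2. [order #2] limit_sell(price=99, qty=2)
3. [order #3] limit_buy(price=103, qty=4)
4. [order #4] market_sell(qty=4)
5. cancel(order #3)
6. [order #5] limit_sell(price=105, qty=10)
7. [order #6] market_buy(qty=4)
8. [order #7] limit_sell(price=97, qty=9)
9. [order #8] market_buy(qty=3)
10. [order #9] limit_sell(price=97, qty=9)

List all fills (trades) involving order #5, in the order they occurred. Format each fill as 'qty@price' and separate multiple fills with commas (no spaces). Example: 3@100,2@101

Answer: 4@105

Derivation:
After op 1 [order #1] market_sell(qty=7): fills=none; bids=[-] asks=[-]
After op 2 [order #2] limit_sell(price=99, qty=2): fills=none; bids=[-] asks=[#2:2@99]
After op 3 [order #3] limit_buy(price=103, qty=4): fills=#3x#2:2@99; bids=[#3:2@103] asks=[-]
After op 4 [order #4] market_sell(qty=4): fills=#3x#4:2@103; bids=[-] asks=[-]
After op 5 cancel(order #3): fills=none; bids=[-] asks=[-]
After op 6 [order #5] limit_sell(price=105, qty=10): fills=none; bids=[-] asks=[#5:10@105]
After op 7 [order #6] market_buy(qty=4): fills=#6x#5:4@105; bids=[-] asks=[#5:6@105]
After op 8 [order #7] limit_sell(price=97, qty=9): fills=none; bids=[-] asks=[#7:9@97 #5:6@105]
After op 9 [order #8] market_buy(qty=3): fills=#8x#7:3@97; bids=[-] asks=[#7:6@97 #5:6@105]
After op 10 [order #9] limit_sell(price=97, qty=9): fills=none; bids=[-] asks=[#7:6@97 #9:9@97 #5:6@105]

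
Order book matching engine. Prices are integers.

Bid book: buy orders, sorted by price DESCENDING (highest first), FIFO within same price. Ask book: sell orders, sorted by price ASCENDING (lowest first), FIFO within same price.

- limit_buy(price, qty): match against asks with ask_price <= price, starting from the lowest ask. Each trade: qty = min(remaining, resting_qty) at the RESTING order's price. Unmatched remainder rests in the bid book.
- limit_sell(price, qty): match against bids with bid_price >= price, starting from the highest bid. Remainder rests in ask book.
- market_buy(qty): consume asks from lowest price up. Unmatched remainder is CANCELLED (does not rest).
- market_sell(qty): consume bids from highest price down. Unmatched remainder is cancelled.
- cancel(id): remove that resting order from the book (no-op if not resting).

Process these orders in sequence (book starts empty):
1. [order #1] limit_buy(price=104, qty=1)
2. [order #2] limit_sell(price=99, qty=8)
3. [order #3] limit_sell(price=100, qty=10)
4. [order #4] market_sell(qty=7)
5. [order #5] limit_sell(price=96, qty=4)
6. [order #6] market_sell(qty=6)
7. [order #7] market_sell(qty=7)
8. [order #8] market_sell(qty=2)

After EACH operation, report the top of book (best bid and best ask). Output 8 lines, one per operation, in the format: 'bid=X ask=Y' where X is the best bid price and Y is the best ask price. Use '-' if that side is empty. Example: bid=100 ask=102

After op 1 [order #1] limit_buy(price=104, qty=1): fills=none; bids=[#1:1@104] asks=[-]
After op 2 [order #2] limit_sell(price=99, qty=8): fills=#1x#2:1@104; bids=[-] asks=[#2:7@99]
After op 3 [order #3] limit_sell(price=100, qty=10): fills=none; bids=[-] asks=[#2:7@99 #3:10@100]
After op 4 [order #4] market_sell(qty=7): fills=none; bids=[-] asks=[#2:7@99 #3:10@100]
After op 5 [order #5] limit_sell(price=96, qty=4): fills=none; bids=[-] asks=[#5:4@96 #2:7@99 #3:10@100]
After op 6 [order #6] market_sell(qty=6): fills=none; bids=[-] asks=[#5:4@96 #2:7@99 #3:10@100]
After op 7 [order #7] market_sell(qty=7): fills=none; bids=[-] asks=[#5:4@96 #2:7@99 #3:10@100]
After op 8 [order #8] market_sell(qty=2): fills=none; bids=[-] asks=[#5:4@96 #2:7@99 #3:10@100]

Answer: bid=104 ask=-
bid=- ask=99
bid=- ask=99
bid=- ask=99
bid=- ask=96
bid=- ask=96
bid=- ask=96
bid=- ask=96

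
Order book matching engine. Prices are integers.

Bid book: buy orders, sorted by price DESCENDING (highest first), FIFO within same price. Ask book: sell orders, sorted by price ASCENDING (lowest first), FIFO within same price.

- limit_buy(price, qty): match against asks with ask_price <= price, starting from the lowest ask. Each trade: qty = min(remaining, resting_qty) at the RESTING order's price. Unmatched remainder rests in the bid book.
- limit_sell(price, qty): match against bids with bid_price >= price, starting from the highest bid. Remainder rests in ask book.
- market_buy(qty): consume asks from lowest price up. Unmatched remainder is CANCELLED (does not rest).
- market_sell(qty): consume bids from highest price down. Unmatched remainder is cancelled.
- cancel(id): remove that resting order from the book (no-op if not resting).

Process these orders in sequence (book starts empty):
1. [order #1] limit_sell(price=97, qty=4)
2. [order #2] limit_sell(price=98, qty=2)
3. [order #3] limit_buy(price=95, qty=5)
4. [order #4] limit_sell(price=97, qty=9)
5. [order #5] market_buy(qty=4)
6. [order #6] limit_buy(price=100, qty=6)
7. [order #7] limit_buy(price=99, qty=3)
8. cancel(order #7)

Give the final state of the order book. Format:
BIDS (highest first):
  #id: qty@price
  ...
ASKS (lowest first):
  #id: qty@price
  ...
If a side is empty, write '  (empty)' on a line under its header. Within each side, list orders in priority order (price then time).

Answer: BIDS (highest first):
  #3: 5@95
ASKS (lowest first):
  #2: 2@98

Derivation:
After op 1 [order #1] limit_sell(price=97, qty=4): fills=none; bids=[-] asks=[#1:4@97]
After op 2 [order #2] limit_sell(price=98, qty=2): fills=none; bids=[-] asks=[#1:4@97 #2:2@98]
After op 3 [order #3] limit_buy(price=95, qty=5): fills=none; bids=[#3:5@95] asks=[#1:4@97 #2:2@98]
After op 4 [order #4] limit_sell(price=97, qty=9): fills=none; bids=[#3:5@95] asks=[#1:4@97 #4:9@97 #2:2@98]
After op 5 [order #5] market_buy(qty=4): fills=#5x#1:4@97; bids=[#3:5@95] asks=[#4:9@97 #2:2@98]
After op 6 [order #6] limit_buy(price=100, qty=6): fills=#6x#4:6@97; bids=[#3:5@95] asks=[#4:3@97 #2:2@98]
After op 7 [order #7] limit_buy(price=99, qty=3): fills=#7x#4:3@97; bids=[#3:5@95] asks=[#2:2@98]
After op 8 cancel(order #7): fills=none; bids=[#3:5@95] asks=[#2:2@98]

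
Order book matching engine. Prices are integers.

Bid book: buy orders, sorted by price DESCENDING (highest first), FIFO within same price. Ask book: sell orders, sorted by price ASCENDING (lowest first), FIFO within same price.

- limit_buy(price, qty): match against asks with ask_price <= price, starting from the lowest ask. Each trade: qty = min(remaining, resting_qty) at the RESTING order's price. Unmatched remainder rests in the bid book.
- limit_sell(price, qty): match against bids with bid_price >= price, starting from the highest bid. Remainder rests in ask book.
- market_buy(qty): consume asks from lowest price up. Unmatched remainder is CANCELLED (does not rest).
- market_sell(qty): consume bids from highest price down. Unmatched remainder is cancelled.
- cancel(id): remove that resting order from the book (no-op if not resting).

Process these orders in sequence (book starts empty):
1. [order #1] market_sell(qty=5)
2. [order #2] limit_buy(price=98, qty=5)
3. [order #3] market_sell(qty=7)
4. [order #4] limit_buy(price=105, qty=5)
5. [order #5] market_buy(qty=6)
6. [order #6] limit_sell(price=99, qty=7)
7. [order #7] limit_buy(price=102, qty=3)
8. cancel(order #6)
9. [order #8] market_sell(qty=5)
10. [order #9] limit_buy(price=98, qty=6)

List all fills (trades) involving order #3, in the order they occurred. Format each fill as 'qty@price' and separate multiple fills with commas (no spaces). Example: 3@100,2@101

Answer: 5@98

Derivation:
After op 1 [order #1] market_sell(qty=5): fills=none; bids=[-] asks=[-]
After op 2 [order #2] limit_buy(price=98, qty=5): fills=none; bids=[#2:5@98] asks=[-]
After op 3 [order #3] market_sell(qty=7): fills=#2x#3:5@98; bids=[-] asks=[-]
After op 4 [order #4] limit_buy(price=105, qty=5): fills=none; bids=[#4:5@105] asks=[-]
After op 5 [order #5] market_buy(qty=6): fills=none; bids=[#4:5@105] asks=[-]
After op 6 [order #6] limit_sell(price=99, qty=7): fills=#4x#6:5@105; bids=[-] asks=[#6:2@99]
After op 7 [order #7] limit_buy(price=102, qty=3): fills=#7x#6:2@99; bids=[#7:1@102] asks=[-]
After op 8 cancel(order #6): fills=none; bids=[#7:1@102] asks=[-]
After op 9 [order #8] market_sell(qty=5): fills=#7x#8:1@102; bids=[-] asks=[-]
After op 10 [order #9] limit_buy(price=98, qty=6): fills=none; bids=[#9:6@98] asks=[-]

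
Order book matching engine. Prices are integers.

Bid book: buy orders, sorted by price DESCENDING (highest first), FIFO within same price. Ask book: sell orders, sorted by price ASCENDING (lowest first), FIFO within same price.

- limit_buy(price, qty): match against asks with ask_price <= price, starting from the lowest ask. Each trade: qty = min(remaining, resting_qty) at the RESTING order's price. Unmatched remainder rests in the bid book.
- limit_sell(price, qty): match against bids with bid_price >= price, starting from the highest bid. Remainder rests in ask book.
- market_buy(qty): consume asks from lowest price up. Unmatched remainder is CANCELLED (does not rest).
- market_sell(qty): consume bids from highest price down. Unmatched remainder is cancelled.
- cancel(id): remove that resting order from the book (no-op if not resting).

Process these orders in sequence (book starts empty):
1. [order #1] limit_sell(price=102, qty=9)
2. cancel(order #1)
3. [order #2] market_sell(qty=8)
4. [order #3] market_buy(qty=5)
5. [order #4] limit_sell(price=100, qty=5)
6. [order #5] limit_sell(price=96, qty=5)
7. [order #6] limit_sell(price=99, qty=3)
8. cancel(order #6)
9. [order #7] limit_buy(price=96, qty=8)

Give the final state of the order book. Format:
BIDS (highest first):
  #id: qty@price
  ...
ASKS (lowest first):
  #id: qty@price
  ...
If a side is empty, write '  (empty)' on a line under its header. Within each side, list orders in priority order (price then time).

Answer: BIDS (highest first):
  #7: 3@96
ASKS (lowest first):
  #4: 5@100

Derivation:
After op 1 [order #1] limit_sell(price=102, qty=9): fills=none; bids=[-] asks=[#1:9@102]
After op 2 cancel(order #1): fills=none; bids=[-] asks=[-]
After op 3 [order #2] market_sell(qty=8): fills=none; bids=[-] asks=[-]
After op 4 [order #3] market_buy(qty=5): fills=none; bids=[-] asks=[-]
After op 5 [order #4] limit_sell(price=100, qty=5): fills=none; bids=[-] asks=[#4:5@100]
After op 6 [order #5] limit_sell(price=96, qty=5): fills=none; bids=[-] asks=[#5:5@96 #4:5@100]
After op 7 [order #6] limit_sell(price=99, qty=3): fills=none; bids=[-] asks=[#5:5@96 #6:3@99 #4:5@100]
After op 8 cancel(order #6): fills=none; bids=[-] asks=[#5:5@96 #4:5@100]
After op 9 [order #7] limit_buy(price=96, qty=8): fills=#7x#5:5@96; bids=[#7:3@96] asks=[#4:5@100]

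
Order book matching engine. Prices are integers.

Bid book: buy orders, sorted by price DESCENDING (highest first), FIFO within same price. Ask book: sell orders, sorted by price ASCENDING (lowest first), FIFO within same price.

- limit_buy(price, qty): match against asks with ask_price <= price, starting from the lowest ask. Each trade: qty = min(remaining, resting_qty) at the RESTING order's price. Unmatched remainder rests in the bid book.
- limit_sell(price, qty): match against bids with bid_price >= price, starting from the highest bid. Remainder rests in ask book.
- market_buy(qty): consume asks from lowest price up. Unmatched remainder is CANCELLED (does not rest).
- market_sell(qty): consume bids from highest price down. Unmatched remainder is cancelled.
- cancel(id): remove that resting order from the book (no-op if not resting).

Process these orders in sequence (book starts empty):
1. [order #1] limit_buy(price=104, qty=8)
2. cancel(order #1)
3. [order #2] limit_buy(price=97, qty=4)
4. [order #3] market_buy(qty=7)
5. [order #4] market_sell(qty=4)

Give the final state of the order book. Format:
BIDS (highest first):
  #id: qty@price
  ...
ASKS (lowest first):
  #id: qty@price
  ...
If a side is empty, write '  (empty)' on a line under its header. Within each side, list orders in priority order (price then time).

After op 1 [order #1] limit_buy(price=104, qty=8): fills=none; bids=[#1:8@104] asks=[-]
After op 2 cancel(order #1): fills=none; bids=[-] asks=[-]
After op 3 [order #2] limit_buy(price=97, qty=4): fills=none; bids=[#2:4@97] asks=[-]
After op 4 [order #3] market_buy(qty=7): fills=none; bids=[#2:4@97] asks=[-]
After op 5 [order #4] market_sell(qty=4): fills=#2x#4:4@97; bids=[-] asks=[-]

Answer: BIDS (highest first):
  (empty)
ASKS (lowest first):
  (empty)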